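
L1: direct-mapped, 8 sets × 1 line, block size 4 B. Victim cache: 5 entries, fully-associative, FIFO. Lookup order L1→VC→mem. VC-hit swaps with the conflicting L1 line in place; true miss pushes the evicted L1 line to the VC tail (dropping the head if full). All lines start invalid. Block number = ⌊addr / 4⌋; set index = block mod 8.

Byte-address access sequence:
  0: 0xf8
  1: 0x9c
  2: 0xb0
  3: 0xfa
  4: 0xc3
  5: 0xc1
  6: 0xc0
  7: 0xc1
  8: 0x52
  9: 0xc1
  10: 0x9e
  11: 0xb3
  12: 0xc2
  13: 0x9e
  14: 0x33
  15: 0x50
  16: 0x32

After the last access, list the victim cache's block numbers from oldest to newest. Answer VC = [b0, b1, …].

  [0] addr=0xf8 blk=62 s=6: MISS | VC []
  [1] addr=0x9c blk=39 s=7: MISS | VC []
  [2] addr=0xb0 blk=44 s=4: MISS | VC []
  [3] addr=0xfa blk=62 s=6: L1-HIT | VC []
  [4] addr=0xc3 blk=48 s=0: MISS | VC []
  [5] addr=0xc1 blk=48 s=0: L1-HIT | VC []
  [6] addr=0xc0 blk=48 s=0: L1-HIT | VC []
  [7] addr=0xc1 blk=48 s=0: L1-HIT | VC []
  [8] addr=0x52 blk=20 s=4: MISS | VC [44]
  [9] addr=0xc1 blk=48 s=0: L1-HIT | VC [44]
  [10] addr=0x9e blk=39 s=7: L1-HIT | VC [44]
  [11] addr=0xb3 blk=44 s=4: VC-HIT | VC [20]
  [12] addr=0xc2 blk=48 s=0: L1-HIT | VC [20]
  [13] addr=0x9e blk=39 s=7: L1-HIT | VC [20]
  [14] addr=0x33 blk=12 s=4: MISS | VC [20, 44]
  [15] addr=0x50 blk=20 s=4: VC-HIT | VC [12, 44]
  [16] addr=0x32 blk=12 s=4: VC-HIT | VC [20, 44]

VC = [20, 44]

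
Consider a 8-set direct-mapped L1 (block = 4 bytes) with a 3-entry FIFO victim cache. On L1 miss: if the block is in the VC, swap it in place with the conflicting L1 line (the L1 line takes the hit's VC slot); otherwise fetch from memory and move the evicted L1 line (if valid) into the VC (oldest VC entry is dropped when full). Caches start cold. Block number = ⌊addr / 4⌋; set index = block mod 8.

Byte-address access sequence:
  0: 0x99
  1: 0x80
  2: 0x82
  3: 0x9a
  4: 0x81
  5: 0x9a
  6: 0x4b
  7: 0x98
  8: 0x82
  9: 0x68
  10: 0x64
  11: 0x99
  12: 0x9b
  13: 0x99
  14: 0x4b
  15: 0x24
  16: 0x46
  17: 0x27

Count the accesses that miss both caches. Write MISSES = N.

  [0] addr=0x99 blk=38 s=6: MISS | VC []
  [1] addr=0x80 blk=32 s=0: MISS | VC []
  [2] addr=0x82 blk=32 s=0: L1-HIT | VC []
  [3] addr=0x9a blk=38 s=6: L1-HIT | VC []
  [4] addr=0x81 blk=32 s=0: L1-HIT | VC []
  [5] addr=0x9a blk=38 s=6: L1-HIT | VC []
  [6] addr=0x4b blk=18 s=2: MISS | VC []
  [7] addr=0x98 blk=38 s=6: L1-HIT | VC []
  [8] addr=0x82 blk=32 s=0: L1-HIT | VC []
  [9] addr=0x68 blk=26 s=2: MISS | VC [18]
  [10] addr=0x64 blk=25 s=1: MISS | VC [18]
  [11] addr=0x99 blk=38 s=6: L1-HIT | VC [18]
  [12] addr=0x9b blk=38 s=6: L1-HIT | VC [18]
  [13] addr=0x99 blk=38 s=6: L1-HIT | VC [18]
  [14] addr=0x4b blk=18 s=2: VC-HIT | VC [26]
  [15] addr=0x24 blk=9 s=1: MISS | VC [26, 25]
  [16] addr=0x46 blk=17 s=1: MISS | VC [26, 25, 9]
  [17] addr=0x27 blk=9 s=1: VC-HIT | VC [26, 25, 17]

MISSES = 7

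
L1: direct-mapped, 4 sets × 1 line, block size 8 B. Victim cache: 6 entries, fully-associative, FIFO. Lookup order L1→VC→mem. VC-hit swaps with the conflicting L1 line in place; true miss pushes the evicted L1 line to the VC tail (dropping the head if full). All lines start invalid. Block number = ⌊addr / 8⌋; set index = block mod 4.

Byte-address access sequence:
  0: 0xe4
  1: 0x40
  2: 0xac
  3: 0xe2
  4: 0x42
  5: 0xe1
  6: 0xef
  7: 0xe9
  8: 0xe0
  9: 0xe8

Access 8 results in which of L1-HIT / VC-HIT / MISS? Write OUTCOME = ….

0: 0xe4 (blk 28, set 0) → MISS  vc=[]
1: 0x40 (blk 8, set 0) → MISS  vc=[28]
2: 0xac (blk 21, set 1) → MISS  vc=[28]
3: 0xe2 (blk 28, set 0) → VC-HIT  vc=[8]
4: 0x42 (blk 8, set 0) → VC-HIT  vc=[28]
5: 0xe1 (blk 28, set 0) → VC-HIT  vc=[8]
6: 0xef (blk 29, set 1) → MISS  vc=[8, 21]
7: 0xe9 (blk 29, set 1) → L1-HIT  vc=[8, 21]
8: 0xe0 (blk 28, set 0) → L1-HIT  vc=[8, 21]
9: 0xe8 (blk 29, set 1) → L1-HIT  vc=[8, 21]

OUTCOME = L1-HIT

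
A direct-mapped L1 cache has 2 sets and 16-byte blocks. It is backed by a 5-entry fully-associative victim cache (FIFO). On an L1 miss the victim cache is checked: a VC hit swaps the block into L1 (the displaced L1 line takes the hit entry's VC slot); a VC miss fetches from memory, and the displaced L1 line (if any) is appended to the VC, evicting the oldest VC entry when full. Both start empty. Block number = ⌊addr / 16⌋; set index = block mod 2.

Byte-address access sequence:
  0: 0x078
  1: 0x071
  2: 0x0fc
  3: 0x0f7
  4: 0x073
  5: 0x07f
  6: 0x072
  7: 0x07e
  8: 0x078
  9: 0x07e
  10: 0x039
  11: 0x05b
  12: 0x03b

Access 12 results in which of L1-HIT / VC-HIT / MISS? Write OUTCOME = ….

0: 0x78 (blk 7, set 1) → MISS  vc=[]
1: 0x71 (blk 7, set 1) → L1-HIT  vc=[]
2: 0xfc (blk 15, set 1) → MISS  vc=[7]
3: 0xf7 (blk 15, set 1) → L1-HIT  vc=[7]
4: 0x73 (blk 7, set 1) → VC-HIT  vc=[15]
5: 0x7f (blk 7, set 1) → L1-HIT  vc=[15]
6: 0x72 (blk 7, set 1) → L1-HIT  vc=[15]
7: 0x7e (blk 7, set 1) → L1-HIT  vc=[15]
8: 0x78 (blk 7, set 1) → L1-HIT  vc=[15]
9: 0x7e (blk 7, set 1) → L1-HIT  vc=[15]
10: 0x39 (blk 3, set 1) → MISS  vc=[15, 7]
11: 0x5b (blk 5, set 1) → MISS  vc=[15, 7, 3]
12: 0x3b (blk 3, set 1) → VC-HIT  vc=[15, 7, 5]

OUTCOME = VC-HIT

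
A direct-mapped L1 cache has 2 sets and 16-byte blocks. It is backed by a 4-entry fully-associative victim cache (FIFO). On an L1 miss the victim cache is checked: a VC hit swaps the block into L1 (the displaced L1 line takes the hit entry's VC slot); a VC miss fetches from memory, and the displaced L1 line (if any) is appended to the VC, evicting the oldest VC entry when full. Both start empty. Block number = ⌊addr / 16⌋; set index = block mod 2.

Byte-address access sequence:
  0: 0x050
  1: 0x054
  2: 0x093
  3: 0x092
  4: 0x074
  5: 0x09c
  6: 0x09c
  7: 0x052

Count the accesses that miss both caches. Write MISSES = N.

#0 0x50→b5/s1 MISS; vc=[]
#1 0x54→b5/s1 L1-HIT; vc=[]
#2 0x93→b9/s1 MISS; vc=[5]
#3 0x92→b9/s1 L1-HIT; vc=[5]
#4 0x74→b7/s1 MISS; vc=[5,9]
#5 0x9c→b9/s1 VC-HIT; vc=[5,7]
#6 0x9c→b9/s1 L1-HIT; vc=[5,7]
#7 0x52→b5/s1 VC-HIT; vc=[9,7]

MISSES = 3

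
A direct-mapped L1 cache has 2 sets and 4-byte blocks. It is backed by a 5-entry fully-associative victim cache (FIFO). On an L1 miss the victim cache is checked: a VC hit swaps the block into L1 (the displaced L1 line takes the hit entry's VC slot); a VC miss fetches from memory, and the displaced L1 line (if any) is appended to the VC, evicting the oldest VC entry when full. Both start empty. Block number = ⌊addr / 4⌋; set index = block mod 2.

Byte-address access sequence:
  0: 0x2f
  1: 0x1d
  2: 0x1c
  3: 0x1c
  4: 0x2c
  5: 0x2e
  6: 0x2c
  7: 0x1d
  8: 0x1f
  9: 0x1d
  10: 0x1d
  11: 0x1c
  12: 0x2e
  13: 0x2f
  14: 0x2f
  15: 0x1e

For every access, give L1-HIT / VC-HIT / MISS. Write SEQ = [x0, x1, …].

SEQ = [MISS, MISS, L1-HIT, L1-HIT, VC-HIT, L1-HIT, L1-HIT, VC-HIT, L1-HIT, L1-HIT, L1-HIT, L1-HIT, VC-HIT, L1-HIT, L1-HIT, VC-HIT]

0: 0x2f (blk 11, set 1) → MISS  vc=[]
1: 0x1d (blk 7, set 1) → MISS  vc=[11]
2: 0x1c (blk 7, set 1) → L1-HIT  vc=[11]
3: 0x1c (blk 7, set 1) → L1-HIT  vc=[11]
4: 0x2c (blk 11, set 1) → VC-HIT  vc=[7]
5: 0x2e (blk 11, set 1) → L1-HIT  vc=[7]
6: 0x2c (blk 11, set 1) → L1-HIT  vc=[7]
7: 0x1d (blk 7, set 1) → VC-HIT  vc=[11]
8: 0x1f (blk 7, set 1) → L1-HIT  vc=[11]
9: 0x1d (blk 7, set 1) → L1-HIT  vc=[11]
10: 0x1d (blk 7, set 1) → L1-HIT  vc=[11]
11: 0x1c (blk 7, set 1) → L1-HIT  vc=[11]
12: 0x2e (blk 11, set 1) → VC-HIT  vc=[7]
13: 0x2f (blk 11, set 1) → L1-HIT  vc=[7]
14: 0x2f (blk 11, set 1) → L1-HIT  vc=[7]
15: 0x1e (blk 7, set 1) → VC-HIT  vc=[11]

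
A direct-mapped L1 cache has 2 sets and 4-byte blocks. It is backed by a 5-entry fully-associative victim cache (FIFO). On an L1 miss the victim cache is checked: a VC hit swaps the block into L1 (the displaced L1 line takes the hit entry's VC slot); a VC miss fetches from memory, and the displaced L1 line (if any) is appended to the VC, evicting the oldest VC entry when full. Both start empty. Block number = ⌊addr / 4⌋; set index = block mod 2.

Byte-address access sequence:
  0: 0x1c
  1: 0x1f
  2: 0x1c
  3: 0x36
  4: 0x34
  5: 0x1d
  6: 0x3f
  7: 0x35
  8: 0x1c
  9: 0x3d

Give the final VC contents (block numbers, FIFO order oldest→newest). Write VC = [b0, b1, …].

0: 0x1c (blk 7, set 1) → MISS  vc=[]
1: 0x1f (blk 7, set 1) → L1-HIT  vc=[]
2: 0x1c (blk 7, set 1) → L1-HIT  vc=[]
3: 0x36 (blk 13, set 1) → MISS  vc=[7]
4: 0x34 (blk 13, set 1) → L1-HIT  vc=[7]
5: 0x1d (blk 7, set 1) → VC-HIT  vc=[13]
6: 0x3f (blk 15, set 1) → MISS  vc=[13, 7]
7: 0x35 (blk 13, set 1) → VC-HIT  vc=[15, 7]
8: 0x1c (blk 7, set 1) → VC-HIT  vc=[15, 13]
9: 0x3d (blk 15, set 1) → VC-HIT  vc=[7, 13]

VC = [7, 13]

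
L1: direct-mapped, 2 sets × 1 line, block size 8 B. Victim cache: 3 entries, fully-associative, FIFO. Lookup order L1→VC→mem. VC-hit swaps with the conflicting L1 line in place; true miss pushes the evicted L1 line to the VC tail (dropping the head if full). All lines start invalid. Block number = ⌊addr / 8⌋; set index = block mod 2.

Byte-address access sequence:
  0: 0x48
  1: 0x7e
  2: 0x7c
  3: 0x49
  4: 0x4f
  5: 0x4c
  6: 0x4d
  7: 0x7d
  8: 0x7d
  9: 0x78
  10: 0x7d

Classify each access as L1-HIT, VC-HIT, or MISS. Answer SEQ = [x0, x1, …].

0: 0x48 (blk 9, set 1) → MISS  vc=[]
1: 0x7e (blk 15, set 1) → MISS  vc=[9]
2: 0x7c (blk 15, set 1) → L1-HIT  vc=[9]
3: 0x49 (blk 9, set 1) → VC-HIT  vc=[15]
4: 0x4f (blk 9, set 1) → L1-HIT  vc=[15]
5: 0x4c (blk 9, set 1) → L1-HIT  vc=[15]
6: 0x4d (blk 9, set 1) → L1-HIT  vc=[15]
7: 0x7d (blk 15, set 1) → VC-HIT  vc=[9]
8: 0x7d (blk 15, set 1) → L1-HIT  vc=[9]
9: 0x78 (blk 15, set 1) → L1-HIT  vc=[9]
10: 0x7d (blk 15, set 1) → L1-HIT  vc=[9]

SEQ = [MISS, MISS, L1-HIT, VC-HIT, L1-HIT, L1-HIT, L1-HIT, VC-HIT, L1-HIT, L1-HIT, L1-HIT]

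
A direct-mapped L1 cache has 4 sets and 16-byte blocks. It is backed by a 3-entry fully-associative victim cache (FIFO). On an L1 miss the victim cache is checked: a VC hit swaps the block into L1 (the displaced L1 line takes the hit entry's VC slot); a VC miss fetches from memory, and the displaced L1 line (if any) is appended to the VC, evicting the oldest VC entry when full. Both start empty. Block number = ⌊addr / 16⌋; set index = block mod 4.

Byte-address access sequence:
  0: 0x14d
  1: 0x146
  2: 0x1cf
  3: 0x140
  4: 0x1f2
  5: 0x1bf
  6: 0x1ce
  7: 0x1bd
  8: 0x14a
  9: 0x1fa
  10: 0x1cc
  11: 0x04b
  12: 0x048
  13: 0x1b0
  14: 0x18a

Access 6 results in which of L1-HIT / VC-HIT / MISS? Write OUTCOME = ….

OUTCOME = VC-HIT

0: 0x14d (blk 20, set 0) → MISS  vc=[]
1: 0x146 (blk 20, set 0) → L1-HIT  vc=[]
2: 0x1cf (blk 28, set 0) → MISS  vc=[20]
3: 0x140 (blk 20, set 0) → VC-HIT  vc=[28]
4: 0x1f2 (blk 31, set 3) → MISS  vc=[28]
5: 0x1bf (blk 27, set 3) → MISS  vc=[28, 31]
6: 0x1ce (blk 28, set 0) → VC-HIT  vc=[20, 31]
7: 0x1bd (blk 27, set 3) → L1-HIT  vc=[20, 31]
8: 0x14a (blk 20, set 0) → VC-HIT  vc=[28, 31]
9: 0x1fa (blk 31, set 3) → VC-HIT  vc=[28, 27]
10: 0x1cc (blk 28, set 0) → VC-HIT  vc=[20, 27]
11: 0x4b (blk 4, set 0) → MISS  vc=[20, 27, 28]
12: 0x48 (blk 4, set 0) → L1-HIT  vc=[20, 27, 28]
13: 0x1b0 (blk 27, set 3) → VC-HIT  vc=[20, 31, 28]
14: 0x18a (blk 24, set 0) → MISS  vc=[31, 28, 4]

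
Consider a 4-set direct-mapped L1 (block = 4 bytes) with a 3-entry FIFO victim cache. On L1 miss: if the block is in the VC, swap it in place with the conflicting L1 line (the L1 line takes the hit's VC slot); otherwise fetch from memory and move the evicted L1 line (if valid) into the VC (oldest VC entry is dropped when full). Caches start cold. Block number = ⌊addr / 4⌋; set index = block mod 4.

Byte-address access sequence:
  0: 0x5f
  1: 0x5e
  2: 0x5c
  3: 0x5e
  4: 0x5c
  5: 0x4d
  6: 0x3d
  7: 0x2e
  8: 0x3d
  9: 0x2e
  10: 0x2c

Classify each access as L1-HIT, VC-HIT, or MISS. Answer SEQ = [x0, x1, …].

0: 0x5f (blk 23, set 3) → MISS  vc=[]
1: 0x5e (blk 23, set 3) → L1-HIT  vc=[]
2: 0x5c (blk 23, set 3) → L1-HIT  vc=[]
3: 0x5e (blk 23, set 3) → L1-HIT  vc=[]
4: 0x5c (blk 23, set 3) → L1-HIT  vc=[]
5: 0x4d (blk 19, set 3) → MISS  vc=[23]
6: 0x3d (blk 15, set 3) → MISS  vc=[23, 19]
7: 0x2e (blk 11, set 3) → MISS  vc=[23, 19, 15]
8: 0x3d (blk 15, set 3) → VC-HIT  vc=[23, 19, 11]
9: 0x2e (blk 11, set 3) → VC-HIT  vc=[23, 19, 15]
10: 0x2c (blk 11, set 3) → L1-HIT  vc=[23, 19, 15]

SEQ = [MISS, L1-HIT, L1-HIT, L1-HIT, L1-HIT, MISS, MISS, MISS, VC-HIT, VC-HIT, L1-HIT]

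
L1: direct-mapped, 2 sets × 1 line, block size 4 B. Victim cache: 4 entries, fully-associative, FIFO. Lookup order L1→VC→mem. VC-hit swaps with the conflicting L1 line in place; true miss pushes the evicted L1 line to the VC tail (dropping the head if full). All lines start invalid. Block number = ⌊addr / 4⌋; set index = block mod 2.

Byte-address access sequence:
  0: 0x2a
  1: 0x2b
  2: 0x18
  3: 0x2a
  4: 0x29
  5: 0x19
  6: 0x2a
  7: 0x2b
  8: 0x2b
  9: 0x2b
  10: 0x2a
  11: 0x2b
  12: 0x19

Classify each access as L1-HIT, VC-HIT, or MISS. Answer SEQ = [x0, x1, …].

SEQ = [MISS, L1-HIT, MISS, VC-HIT, L1-HIT, VC-HIT, VC-HIT, L1-HIT, L1-HIT, L1-HIT, L1-HIT, L1-HIT, VC-HIT]

0: 0x2a (blk 10, set 0) → MISS  vc=[]
1: 0x2b (blk 10, set 0) → L1-HIT  vc=[]
2: 0x18 (blk 6, set 0) → MISS  vc=[10]
3: 0x2a (blk 10, set 0) → VC-HIT  vc=[6]
4: 0x29 (blk 10, set 0) → L1-HIT  vc=[6]
5: 0x19 (blk 6, set 0) → VC-HIT  vc=[10]
6: 0x2a (blk 10, set 0) → VC-HIT  vc=[6]
7: 0x2b (blk 10, set 0) → L1-HIT  vc=[6]
8: 0x2b (blk 10, set 0) → L1-HIT  vc=[6]
9: 0x2b (blk 10, set 0) → L1-HIT  vc=[6]
10: 0x2a (blk 10, set 0) → L1-HIT  vc=[6]
11: 0x2b (blk 10, set 0) → L1-HIT  vc=[6]
12: 0x19 (blk 6, set 0) → VC-HIT  vc=[10]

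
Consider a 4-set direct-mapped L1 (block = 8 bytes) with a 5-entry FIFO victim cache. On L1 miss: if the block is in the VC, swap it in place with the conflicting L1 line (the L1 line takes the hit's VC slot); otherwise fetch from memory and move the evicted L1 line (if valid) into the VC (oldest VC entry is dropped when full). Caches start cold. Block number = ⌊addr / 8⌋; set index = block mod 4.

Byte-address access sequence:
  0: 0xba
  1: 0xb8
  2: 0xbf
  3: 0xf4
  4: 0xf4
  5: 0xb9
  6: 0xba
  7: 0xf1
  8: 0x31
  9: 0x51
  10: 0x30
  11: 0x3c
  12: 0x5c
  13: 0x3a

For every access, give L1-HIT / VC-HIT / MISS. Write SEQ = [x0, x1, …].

SEQ = [MISS, L1-HIT, L1-HIT, MISS, L1-HIT, L1-HIT, L1-HIT, L1-HIT, MISS, MISS, VC-HIT, MISS, MISS, VC-HIT]

  [0] addr=0xba blk=23 s=3: MISS | VC []
  [1] addr=0xb8 blk=23 s=3: L1-HIT | VC []
  [2] addr=0xbf blk=23 s=3: L1-HIT | VC []
  [3] addr=0xf4 blk=30 s=2: MISS | VC []
  [4] addr=0xf4 blk=30 s=2: L1-HIT | VC []
  [5] addr=0xb9 blk=23 s=3: L1-HIT | VC []
  [6] addr=0xba blk=23 s=3: L1-HIT | VC []
  [7] addr=0xf1 blk=30 s=2: L1-HIT | VC []
  [8] addr=0x31 blk=6 s=2: MISS | VC [30]
  [9] addr=0x51 blk=10 s=2: MISS | VC [30, 6]
  [10] addr=0x30 blk=6 s=2: VC-HIT | VC [30, 10]
  [11] addr=0x3c blk=7 s=3: MISS | VC [30, 10, 23]
  [12] addr=0x5c blk=11 s=3: MISS | VC [30, 10, 23, 7]
  [13] addr=0x3a blk=7 s=3: VC-HIT | VC [30, 10, 23, 11]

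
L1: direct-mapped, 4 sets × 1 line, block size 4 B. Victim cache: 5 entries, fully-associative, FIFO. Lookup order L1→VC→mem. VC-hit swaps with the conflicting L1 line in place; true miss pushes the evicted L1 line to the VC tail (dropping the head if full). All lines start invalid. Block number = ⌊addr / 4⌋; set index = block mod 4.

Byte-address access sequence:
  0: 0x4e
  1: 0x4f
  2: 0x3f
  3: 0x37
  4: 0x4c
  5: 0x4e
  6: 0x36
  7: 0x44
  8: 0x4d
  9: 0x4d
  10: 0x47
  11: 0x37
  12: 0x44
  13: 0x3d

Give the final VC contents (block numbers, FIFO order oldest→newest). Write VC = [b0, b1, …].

  [0] addr=0x4e blk=19 s=3: MISS | VC []
  [1] addr=0x4f blk=19 s=3: L1-HIT | VC []
  [2] addr=0x3f blk=15 s=3: MISS | VC [19]
  [3] addr=0x37 blk=13 s=1: MISS | VC [19]
  [4] addr=0x4c blk=19 s=3: VC-HIT | VC [15]
  [5] addr=0x4e blk=19 s=3: L1-HIT | VC [15]
  [6] addr=0x36 blk=13 s=1: L1-HIT | VC [15]
  [7] addr=0x44 blk=17 s=1: MISS | VC [15, 13]
  [8] addr=0x4d blk=19 s=3: L1-HIT | VC [15, 13]
  [9] addr=0x4d blk=19 s=3: L1-HIT | VC [15, 13]
  [10] addr=0x47 blk=17 s=1: L1-HIT | VC [15, 13]
  [11] addr=0x37 blk=13 s=1: VC-HIT | VC [15, 17]
  [12] addr=0x44 blk=17 s=1: VC-HIT | VC [15, 13]
  [13] addr=0x3d blk=15 s=3: VC-HIT | VC [19, 13]

VC = [19, 13]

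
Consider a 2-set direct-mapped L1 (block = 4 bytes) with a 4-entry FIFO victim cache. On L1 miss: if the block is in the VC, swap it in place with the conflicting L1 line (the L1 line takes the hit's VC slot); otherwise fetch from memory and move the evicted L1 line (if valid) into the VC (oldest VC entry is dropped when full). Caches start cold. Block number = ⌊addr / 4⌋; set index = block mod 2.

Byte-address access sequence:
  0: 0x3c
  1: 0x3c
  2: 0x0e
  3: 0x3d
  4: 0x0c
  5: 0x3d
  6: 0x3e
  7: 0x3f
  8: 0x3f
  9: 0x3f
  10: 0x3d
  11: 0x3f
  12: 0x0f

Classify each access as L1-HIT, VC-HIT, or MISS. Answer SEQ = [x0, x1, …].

#0 0x3c→b15/s1 MISS; vc=[]
#1 0x3c→b15/s1 L1-HIT; vc=[]
#2 0xe→b3/s1 MISS; vc=[15]
#3 0x3d→b15/s1 VC-HIT; vc=[3]
#4 0xc→b3/s1 VC-HIT; vc=[15]
#5 0x3d→b15/s1 VC-HIT; vc=[3]
#6 0x3e→b15/s1 L1-HIT; vc=[3]
#7 0x3f→b15/s1 L1-HIT; vc=[3]
#8 0x3f→b15/s1 L1-HIT; vc=[3]
#9 0x3f→b15/s1 L1-HIT; vc=[3]
#10 0x3d→b15/s1 L1-HIT; vc=[3]
#11 0x3f→b15/s1 L1-HIT; vc=[3]
#12 0xf→b3/s1 VC-HIT; vc=[15]

SEQ = [MISS, L1-HIT, MISS, VC-HIT, VC-HIT, VC-HIT, L1-HIT, L1-HIT, L1-HIT, L1-HIT, L1-HIT, L1-HIT, VC-HIT]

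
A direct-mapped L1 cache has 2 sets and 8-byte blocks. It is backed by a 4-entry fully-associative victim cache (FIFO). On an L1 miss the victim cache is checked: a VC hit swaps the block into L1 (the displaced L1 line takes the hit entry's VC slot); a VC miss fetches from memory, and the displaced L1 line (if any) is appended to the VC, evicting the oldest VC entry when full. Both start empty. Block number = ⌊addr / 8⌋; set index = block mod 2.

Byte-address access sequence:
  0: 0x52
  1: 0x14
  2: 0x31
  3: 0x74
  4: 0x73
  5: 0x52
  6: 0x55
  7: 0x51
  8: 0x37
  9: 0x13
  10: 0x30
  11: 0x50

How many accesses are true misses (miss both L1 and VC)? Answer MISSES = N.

0: 0x52 (blk 10, set 0) → MISS  vc=[]
1: 0x14 (blk 2, set 0) → MISS  vc=[10]
2: 0x31 (blk 6, set 0) → MISS  vc=[10, 2]
3: 0x74 (blk 14, set 0) → MISS  vc=[10, 2, 6]
4: 0x73 (blk 14, set 0) → L1-HIT  vc=[10, 2, 6]
5: 0x52 (blk 10, set 0) → VC-HIT  vc=[14, 2, 6]
6: 0x55 (blk 10, set 0) → L1-HIT  vc=[14, 2, 6]
7: 0x51 (blk 10, set 0) → L1-HIT  vc=[14, 2, 6]
8: 0x37 (blk 6, set 0) → VC-HIT  vc=[14, 2, 10]
9: 0x13 (blk 2, set 0) → VC-HIT  vc=[14, 6, 10]
10: 0x30 (blk 6, set 0) → VC-HIT  vc=[14, 2, 10]
11: 0x50 (blk 10, set 0) → VC-HIT  vc=[14, 2, 6]

MISSES = 4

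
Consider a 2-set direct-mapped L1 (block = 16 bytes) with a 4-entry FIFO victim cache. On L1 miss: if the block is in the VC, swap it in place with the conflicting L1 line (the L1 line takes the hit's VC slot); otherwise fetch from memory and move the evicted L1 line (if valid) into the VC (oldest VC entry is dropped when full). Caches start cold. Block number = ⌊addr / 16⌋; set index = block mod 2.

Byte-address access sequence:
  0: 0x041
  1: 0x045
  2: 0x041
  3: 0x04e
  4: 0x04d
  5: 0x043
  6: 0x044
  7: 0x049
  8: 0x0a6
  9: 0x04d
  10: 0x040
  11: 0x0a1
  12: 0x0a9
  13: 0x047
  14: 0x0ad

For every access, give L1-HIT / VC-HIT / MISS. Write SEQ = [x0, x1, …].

  [0] addr=0x41 blk=4 s=0: MISS | VC []
  [1] addr=0x45 blk=4 s=0: L1-HIT | VC []
  [2] addr=0x41 blk=4 s=0: L1-HIT | VC []
  [3] addr=0x4e blk=4 s=0: L1-HIT | VC []
  [4] addr=0x4d blk=4 s=0: L1-HIT | VC []
  [5] addr=0x43 blk=4 s=0: L1-HIT | VC []
  [6] addr=0x44 blk=4 s=0: L1-HIT | VC []
  [7] addr=0x49 blk=4 s=0: L1-HIT | VC []
  [8] addr=0xa6 blk=10 s=0: MISS | VC [4]
  [9] addr=0x4d blk=4 s=0: VC-HIT | VC [10]
  [10] addr=0x40 blk=4 s=0: L1-HIT | VC [10]
  [11] addr=0xa1 blk=10 s=0: VC-HIT | VC [4]
  [12] addr=0xa9 blk=10 s=0: L1-HIT | VC [4]
  [13] addr=0x47 blk=4 s=0: VC-HIT | VC [10]
  [14] addr=0xad blk=10 s=0: VC-HIT | VC [4]

SEQ = [MISS, L1-HIT, L1-HIT, L1-HIT, L1-HIT, L1-HIT, L1-HIT, L1-HIT, MISS, VC-HIT, L1-HIT, VC-HIT, L1-HIT, VC-HIT, VC-HIT]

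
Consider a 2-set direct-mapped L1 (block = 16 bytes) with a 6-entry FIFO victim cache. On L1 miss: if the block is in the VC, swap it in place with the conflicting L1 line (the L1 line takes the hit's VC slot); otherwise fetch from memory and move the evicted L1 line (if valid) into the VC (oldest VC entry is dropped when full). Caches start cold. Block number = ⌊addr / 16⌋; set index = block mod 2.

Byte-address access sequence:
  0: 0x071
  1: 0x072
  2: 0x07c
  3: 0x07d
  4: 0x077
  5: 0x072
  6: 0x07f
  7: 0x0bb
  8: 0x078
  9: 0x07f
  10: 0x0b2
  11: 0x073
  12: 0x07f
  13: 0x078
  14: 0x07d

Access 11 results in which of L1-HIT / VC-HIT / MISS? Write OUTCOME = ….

OUTCOME = VC-HIT

  [0] addr=0x71 blk=7 s=1: MISS | VC []
  [1] addr=0x72 blk=7 s=1: L1-HIT | VC []
  [2] addr=0x7c blk=7 s=1: L1-HIT | VC []
  [3] addr=0x7d blk=7 s=1: L1-HIT | VC []
  [4] addr=0x77 blk=7 s=1: L1-HIT | VC []
  [5] addr=0x72 blk=7 s=1: L1-HIT | VC []
  [6] addr=0x7f blk=7 s=1: L1-HIT | VC []
  [7] addr=0xbb blk=11 s=1: MISS | VC [7]
  [8] addr=0x78 blk=7 s=1: VC-HIT | VC [11]
  [9] addr=0x7f blk=7 s=1: L1-HIT | VC [11]
  [10] addr=0xb2 blk=11 s=1: VC-HIT | VC [7]
  [11] addr=0x73 blk=7 s=1: VC-HIT | VC [11]
  [12] addr=0x7f blk=7 s=1: L1-HIT | VC [11]
  [13] addr=0x78 blk=7 s=1: L1-HIT | VC [11]
  [14] addr=0x7d blk=7 s=1: L1-HIT | VC [11]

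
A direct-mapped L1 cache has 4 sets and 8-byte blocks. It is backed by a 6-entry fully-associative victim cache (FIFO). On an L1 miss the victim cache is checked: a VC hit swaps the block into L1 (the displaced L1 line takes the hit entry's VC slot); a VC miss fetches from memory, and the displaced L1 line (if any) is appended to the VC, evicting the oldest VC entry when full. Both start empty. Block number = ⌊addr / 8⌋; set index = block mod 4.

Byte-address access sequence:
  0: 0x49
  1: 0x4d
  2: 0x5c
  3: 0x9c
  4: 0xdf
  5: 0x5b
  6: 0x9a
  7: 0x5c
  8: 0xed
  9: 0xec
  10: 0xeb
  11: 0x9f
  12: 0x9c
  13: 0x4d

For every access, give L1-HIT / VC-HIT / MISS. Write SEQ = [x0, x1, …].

#0 0x49→b9/s1 MISS; vc=[]
#1 0x4d→b9/s1 L1-HIT; vc=[]
#2 0x5c→b11/s3 MISS; vc=[]
#3 0x9c→b19/s3 MISS; vc=[11]
#4 0xdf→b27/s3 MISS; vc=[11,19]
#5 0x5b→b11/s3 VC-HIT; vc=[27,19]
#6 0x9a→b19/s3 VC-HIT; vc=[27,11]
#7 0x5c→b11/s3 VC-HIT; vc=[27,19]
#8 0xed→b29/s1 MISS; vc=[27,19,9]
#9 0xec→b29/s1 L1-HIT; vc=[27,19,9]
#10 0xeb→b29/s1 L1-HIT; vc=[27,19,9]
#11 0x9f→b19/s3 VC-HIT; vc=[27,11,9]
#12 0x9c→b19/s3 L1-HIT; vc=[27,11,9]
#13 0x4d→b9/s1 VC-HIT; vc=[27,11,29]

SEQ = [MISS, L1-HIT, MISS, MISS, MISS, VC-HIT, VC-HIT, VC-HIT, MISS, L1-HIT, L1-HIT, VC-HIT, L1-HIT, VC-HIT]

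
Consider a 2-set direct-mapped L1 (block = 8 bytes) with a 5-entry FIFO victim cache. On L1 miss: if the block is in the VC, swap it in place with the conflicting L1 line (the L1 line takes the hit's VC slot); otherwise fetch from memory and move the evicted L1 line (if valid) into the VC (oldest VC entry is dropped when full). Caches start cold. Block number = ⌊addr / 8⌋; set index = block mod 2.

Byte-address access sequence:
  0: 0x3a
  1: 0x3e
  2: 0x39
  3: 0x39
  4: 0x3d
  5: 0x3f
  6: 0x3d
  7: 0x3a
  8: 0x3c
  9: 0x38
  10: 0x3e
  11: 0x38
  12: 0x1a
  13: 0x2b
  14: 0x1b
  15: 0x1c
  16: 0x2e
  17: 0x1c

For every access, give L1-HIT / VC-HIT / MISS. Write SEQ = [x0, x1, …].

#0 0x3a→b7/s1 MISS; vc=[]
#1 0x3e→b7/s1 L1-HIT; vc=[]
#2 0x39→b7/s1 L1-HIT; vc=[]
#3 0x39→b7/s1 L1-HIT; vc=[]
#4 0x3d→b7/s1 L1-HIT; vc=[]
#5 0x3f→b7/s1 L1-HIT; vc=[]
#6 0x3d→b7/s1 L1-HIT; vc=[]
#7 0x3a→b7/s1 L1-HIT; vc=[]
#8 0x3c→b7/s1 L1-HIT; vc=[]
#9 0x38→b7/s1 L1-HIT; vc=[]
#10 0x3e→b7/s1 L1-HIT; vc=[]
#11 0x38→b7/s1 L1-HIT; vc=[]
#12 0x1a→b3/s1 MISS; vc=[7]
#13 0x2b→b5/s1 MISS; vc=[7,3]
#14 0x1b→b3/s1 VC-HIT; vc=[7,5]
#15 0x1c→b3/s1 L1-HIT; vc=[7,5]
#16 0x2e→b5/s1 VC-HIT; vc=[7,3]
#17 0x1c→b3/s1 VC-HIT; vc=[7,5]

SEQ = [MISS, L1-HIT, L1-HIT, L1-HIT, L1-HIT, L1-HIT, L1-HIT, L1-HIT, L1-HIT, L1-HIT, L1-HIT, L1-HIT, MISS, MISS, VC-HIT, L1-HIT, VC-HIT, VC-HIT]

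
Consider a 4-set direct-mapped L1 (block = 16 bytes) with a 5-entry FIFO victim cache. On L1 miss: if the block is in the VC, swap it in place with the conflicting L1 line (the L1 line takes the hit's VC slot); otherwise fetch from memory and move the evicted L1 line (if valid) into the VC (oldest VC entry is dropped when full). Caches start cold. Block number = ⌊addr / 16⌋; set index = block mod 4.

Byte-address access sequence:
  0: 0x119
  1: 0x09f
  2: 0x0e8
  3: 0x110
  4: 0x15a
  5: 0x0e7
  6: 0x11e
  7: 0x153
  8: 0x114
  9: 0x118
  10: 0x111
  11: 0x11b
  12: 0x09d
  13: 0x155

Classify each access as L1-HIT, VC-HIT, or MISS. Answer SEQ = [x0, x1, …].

SEQ = [MISS, MISS, MISS, VC-HIT, MISS, L1-HIT, VC-HIT, VC-HIT, VC-HIT, L1-HIT, L1-HIT, L1-HIT, VC-HIT, VC-HIT]

0: 0x119 (blk 17, set 1) → MISS  vc=[]
1: 0x9f (blk 9, set 1) → MISS  vc=[17]
2: 0xe8 (blk 14, set 2) → MISS  vc=[17]
3: 0x110 (blk 17, set 1) → VC-HIT  vc=[9]
4: 0x15a (blk 21, set 1) → MISS  vc=[9, 17]
5: 0xe7 (blk 14, set 2) → L1-HIT  vc=[9, 17]
6: 0x11e (blk 17, set 1) → VC-HIT  vc=[9, 21]
7: 0x153 (blk 21, set 1) → VC-HIT  vc=[9, 17]
8: 0x114 (blk 17, set 1) → VC-HIT  vc=[9, 21]
9: 0x118 (blk 17, set 1) → L1-HIT  vc=[9, 21]
10: 0x111 (blk 17, set 1) → L1-HIT  vc=[9, 21]
11: 0x11b (blk 17, set 1) → L1-HIT  vc=[9, 21]
12: 0x9d (blk 9, set 1) → VC-HIT  vc=[17, 21]
13: 0x155 (blk 21, set 1) → VC-HIT  vc=[17, 9]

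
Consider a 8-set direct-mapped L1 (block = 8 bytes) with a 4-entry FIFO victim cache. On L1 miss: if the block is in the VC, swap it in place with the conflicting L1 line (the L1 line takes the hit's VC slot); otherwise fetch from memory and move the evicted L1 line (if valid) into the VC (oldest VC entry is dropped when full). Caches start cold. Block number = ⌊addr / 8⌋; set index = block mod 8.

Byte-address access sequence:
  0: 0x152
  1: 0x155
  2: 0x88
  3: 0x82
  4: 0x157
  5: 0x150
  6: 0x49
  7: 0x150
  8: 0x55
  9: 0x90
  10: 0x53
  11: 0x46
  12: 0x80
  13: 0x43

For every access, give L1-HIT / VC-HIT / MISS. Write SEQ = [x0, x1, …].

SEQ = [MISS, L1-HIT, MISS, MISS, L1-HIT, L1-HIT, MISS, L1-HIT, MISS, MISS, VC-HIT, MISS, VC-HIT, VC-HIT]

0: 0x152 (blk 42, set 2) → MISS  vc=[]
1: 0x155 (blk 42, set 2) → L1-HIT  vc=[]
2: 0x88 (blk 17, set 1) → MISS  vc=[]
3: 0x82 (blk 16, set 0) → MISS  vc=[]
4: 0x157 (blk 42, set 2) → L1-HIT  vc=[]
5: 0x150 (blk 42, set 2) → L1-HIT  vc=[]
6: 0x49 (blk 9, set 1) → MISS  vc=[17]
7: 0x150 (blk 42, set 2) → L1-HIT  vc=[17]
8: 0x55 (blk 10, set 2) → MISS  vc=[17, 42]
9: 0x90 (blk 18, set 2) → MISS  vc=[17, 42, 10]
10: 0x53 (blk 10, set 2) → VC-HIT  vc=[17, 42, 18]
11: 0x46 (blk 8, set 0) → MISS  vc=[17, 42, 18, 16]
12: 0x80 (blk 16, set 0) → VC-HIT  vc=[17, 42, 18, 8]
13: 0x43 (blk 8, set 0) → VC-HIT  vc=[17, 42, 18, 16]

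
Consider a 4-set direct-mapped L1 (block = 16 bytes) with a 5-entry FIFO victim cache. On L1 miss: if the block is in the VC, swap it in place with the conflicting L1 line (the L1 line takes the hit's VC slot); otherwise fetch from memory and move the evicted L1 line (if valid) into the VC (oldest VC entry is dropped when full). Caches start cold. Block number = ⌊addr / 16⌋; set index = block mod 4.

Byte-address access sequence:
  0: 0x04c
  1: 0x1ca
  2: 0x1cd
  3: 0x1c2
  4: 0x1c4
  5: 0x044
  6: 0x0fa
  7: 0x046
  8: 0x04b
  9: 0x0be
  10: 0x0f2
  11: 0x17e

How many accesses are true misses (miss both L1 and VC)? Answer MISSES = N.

0: 0x4c (blk 4, set 0) → MISS  vc=[]
1: 0x1ca (blk 28, set 0) → MISS  vc=[4]
2: 0x1cd (blk 28, set 0) → L1-HIT  vc=[4]
3: 0x1c2 (blk 28, set 0) → L1-HIT  vc=[4]
4: 0x1c4 (blk 28, set 0) → L1-HIT  vc=[4]
5: 0x44 (blk 4, set 0) → VC-HIT  vc=[28]
6: 0xfa (blk 15, set 3) → MISS  vc=[28]
7: 0x46 (blk 4, set 0) → L1-HIT  vc=[28]
8: 0x4b (blk 4, set 0) → L1-HIT  vc=[28]
9: 0xbe (blk 11, set 3) → MISS  vc=[28, 15]
10: 0xf2 (blk 15, set 3) → VC-HIT  vc=[28, 11]
11: 0x17e (blk 23, set 3) → MISS  vc=[28, 11, 15]

MISSES = 5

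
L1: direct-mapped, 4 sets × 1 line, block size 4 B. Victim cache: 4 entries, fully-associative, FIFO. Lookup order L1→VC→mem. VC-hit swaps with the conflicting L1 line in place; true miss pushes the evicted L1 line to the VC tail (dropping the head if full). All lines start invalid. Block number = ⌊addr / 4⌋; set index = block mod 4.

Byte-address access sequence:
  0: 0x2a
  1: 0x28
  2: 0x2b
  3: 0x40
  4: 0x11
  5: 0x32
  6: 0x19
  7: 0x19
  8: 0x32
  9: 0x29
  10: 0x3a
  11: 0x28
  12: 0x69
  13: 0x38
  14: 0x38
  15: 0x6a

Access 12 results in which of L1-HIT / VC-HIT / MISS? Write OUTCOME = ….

  [0] addr=0x2a blk=10 s=2: MISS | VC []
  [1] addr=0x28 blk=10 s=2: L1-HIT | VC []
  [2] addr=0x2b blk=10 s=2: L1-HIT | VC []
  [3] addr=0x40 blk=16 s=0: MISS | VC []
  [4] addr=0x11 blk=4 s=0: MISS | VC [16]
  [5] addr=0x32 blk=12 s=0: MISS | VC [16, 4]
  [6] addr=0x19 blk=6 s=2: MISS | VC [16, 4, 10]
  [7] addr=0x19 blk=6 s=2: L1-HIT | VC [16, 4, 10]
  [8] addr=0x32 blk=12 s=0: L1-HIT | VC [16, 4, 10]
  [9] addr=0x29 blk=10 s=2: VC-HIT | VC [16, 4, 6]
  [10] addr=0x3a blk=14 s=2: MISS | VC [16, 4, 6, 10]
  [11] addr=0x28 blk=10 s=2: VC-HIT | VC [16, 4, 6, 14]
  [12] addr=0x69 blk=26 s=2: MISS | VC [4, 6, 14, 10]
  [13] addr=0x38 blk=14 s=2: VC-HIT | VC [4, 6, 26, 10]
  [14] addr=0x38 blk=14 s=2: L1-HIT | VC [4, 6, 26, 10]
  [15] addr=0x6a blk=26 s=2: VC-HIT | VC [4, 6, 14, 10]

OUTCOME = MISS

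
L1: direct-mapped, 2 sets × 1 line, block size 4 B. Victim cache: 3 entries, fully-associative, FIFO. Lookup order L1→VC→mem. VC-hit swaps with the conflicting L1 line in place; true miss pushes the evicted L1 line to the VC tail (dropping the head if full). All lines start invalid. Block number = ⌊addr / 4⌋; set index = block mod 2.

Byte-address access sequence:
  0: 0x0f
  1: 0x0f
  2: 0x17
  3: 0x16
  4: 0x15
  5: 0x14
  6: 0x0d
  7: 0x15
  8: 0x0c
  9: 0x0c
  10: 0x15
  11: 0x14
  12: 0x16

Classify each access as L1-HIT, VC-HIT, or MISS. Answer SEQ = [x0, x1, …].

  [0] addr=0xf blk=3 s=1: MISS | VC []
  [1] addr=0xf blk=3 s=1: L1-HIT | VC []
  [2] addr=0x17 blk=5 s=1: MISS | VC [3]
  [3] addr=0x16 blk=5 s=1: L1-HIT | VC [3]
  [4] addr=0x15 blk=5 s=1: L1-HIT | VC [3]
  [5] addr=0x14 blk=5 s=1: L1-HIT | VC [3]
  [6] addr=0xd blk=3 s=1: VC-HIT | VC [5]
  [7] addr=0x15 blk=5 s=1: VC-HIT | VC [3]
  [8] addr=0xc blk=3 s=1: VC-HIT | VC [5]
  [9] addr=0xc blk=3 s=1: L1-HIT | VC [5]
  [10] addr=0x15 blk=5 s=1: VC-HIT | VC [3]
  [11] addr=0x14 blk=5 s=1: L1-HIT | VC [3]
  [12] addr=0x16 blk=5 s=1: L1-HIT | VC [3]

SEQ = [MISS, L1-HIT, MISS, L1-HIT, L1-HIT, L1-HIT, VC-HIT, VC-HIT, VC-HIT, L1-HIT, VC-HIT, L1-HIT, L1-HIT]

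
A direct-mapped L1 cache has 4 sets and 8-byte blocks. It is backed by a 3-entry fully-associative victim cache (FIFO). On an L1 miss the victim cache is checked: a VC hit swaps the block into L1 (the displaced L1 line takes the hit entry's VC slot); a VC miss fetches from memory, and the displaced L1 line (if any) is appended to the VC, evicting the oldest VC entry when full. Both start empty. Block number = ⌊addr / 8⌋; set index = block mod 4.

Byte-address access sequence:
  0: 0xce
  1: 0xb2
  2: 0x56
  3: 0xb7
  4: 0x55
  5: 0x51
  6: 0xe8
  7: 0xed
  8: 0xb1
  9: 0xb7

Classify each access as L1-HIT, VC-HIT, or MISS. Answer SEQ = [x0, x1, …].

SEQ = [MISS, MISS, MISS, VC-HIT, VC-HIT, L1-HIT, MISS, L1-HIT, VC-HIT, L1-HIT]

  [0] addr=0xce blk=25 s=1: MISS | VC []
  [1] addr=0xb2 blk=22 s=2: MISS | VC []
  [2] addr=0x56 blk=10 s=2: MISS | VC [22]
  [3] addr=0xb7 blk=22 s=2: VC-HIT | VC [10]
  [4] addr=0x55 blk=10 s=2: VC-HIT | VC [22]
  [5] addr=0x51 blk=10 s=2: L1-HIT | VC [22]
  [6] addr=0xe8 blk=29 s=1: MISS | VC [22, 25]
  [7] addr=0xed blk=29 s=1: L1-HIT | VC [22, 25]
  [8] addr=0xb1 blk=22 s=2: VC-HIT | VC [10, 25]
  [9] addr=0xb7 blk=22 s=2: L1-HIT | VC [10, 25]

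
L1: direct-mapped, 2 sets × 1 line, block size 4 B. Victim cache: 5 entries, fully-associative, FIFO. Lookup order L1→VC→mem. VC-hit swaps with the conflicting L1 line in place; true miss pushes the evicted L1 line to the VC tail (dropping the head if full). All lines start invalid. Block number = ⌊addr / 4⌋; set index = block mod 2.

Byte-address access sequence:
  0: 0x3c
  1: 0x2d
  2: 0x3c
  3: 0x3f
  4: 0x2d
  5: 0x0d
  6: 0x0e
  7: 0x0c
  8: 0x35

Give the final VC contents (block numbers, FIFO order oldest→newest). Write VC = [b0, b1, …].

  [0] addr=0x3c blk=15 s=1: MISS | VC []
  [1] addr=0x2d blk=11 s=1: MISS | VC [15]
  [2] addr=0x3c blk=15 s=1: VC-HIT | VC [11]
  [3] addr=0x3f blk=15 s=1: L1-HIT | VC [11]
  [4] addr=0x2d blk=11 s=1: VC-HIT | VC [15]
  [5] addr=0xd blk=3 s=1: MISS | VC [15, 11]
  [6] addr=0xe blk=3 s=1: L1-HIT | VC [15, 11]
  [7] addr=0xc blk=3 s=1: L1-HIT | VC [15, 11]
  [8] addr=0x35 blk=13 s=1: MISS | VC [15, 11, 3]

VC = [15, 11, 3]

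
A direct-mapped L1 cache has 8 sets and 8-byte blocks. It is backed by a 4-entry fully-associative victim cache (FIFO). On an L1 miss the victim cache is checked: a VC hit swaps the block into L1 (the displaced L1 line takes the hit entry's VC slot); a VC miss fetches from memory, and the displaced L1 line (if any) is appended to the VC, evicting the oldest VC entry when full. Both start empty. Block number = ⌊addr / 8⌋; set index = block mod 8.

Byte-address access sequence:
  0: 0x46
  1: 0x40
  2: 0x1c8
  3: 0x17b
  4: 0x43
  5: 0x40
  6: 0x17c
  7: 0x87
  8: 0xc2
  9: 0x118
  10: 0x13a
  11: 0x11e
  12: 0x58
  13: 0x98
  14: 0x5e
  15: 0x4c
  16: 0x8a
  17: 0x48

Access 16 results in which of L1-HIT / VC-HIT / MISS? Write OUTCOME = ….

OUTCOME = MISS

  [0] addr=0x46 blk=8 s=0: MISS | VC []
  [1] addr=0x40 blk=8 s=0: L1-HIT | VC []
  [2] addr=0x1c8 blk=57 s=1: MISS | VC []
  [3] addr=0x17b blk=47 s=7: MISS | VC []
  [4] addr=0x43 blk=8 s=0: L1-HIT | VC []
  [5] addr=0x40 blk=8 s=0: L1-HIT | VC []
  [6] addr=0x17c blk=47 s=7: L1-HIT | VC []
  [7] addr=0x87 blk=16 s=0: MISS | VC [8]
  [8] addr=0xc2 blk=24 s=0: MISS | VC [8, 16]
  [9] addr=0x118 blk=35 s=3: MISS | VC [8, 16]
  [10] addr=0x13a blk=39 s=7: MISS | VC [8, 16, 47]
  [11] addr=0x11e blk=35 s=3: L1-HIT | VC [8, 16, 47]
  [12] addr=0x58 blk=11 s=3: MISS | VC [8, 16, 47, 35]
  [13] addr=0x98 blk=19 s=3: MISS | VC [16, 47, 35, 11]
  [14] addr=0x5e blk=11 s=3: VC-HIT | VC [16, 47, 35, 19]
  [15] addr=0x4c blk=9 s=1: MISS | VC [47, 35, 19, 57]
  [16] addr=0x8a blk=17 s=1: MISS | VC [35, 19, 57, 9]
  [17] addr=0x48 blk=9 s=1: VC-HIT | VC [35, 19, 57, 17]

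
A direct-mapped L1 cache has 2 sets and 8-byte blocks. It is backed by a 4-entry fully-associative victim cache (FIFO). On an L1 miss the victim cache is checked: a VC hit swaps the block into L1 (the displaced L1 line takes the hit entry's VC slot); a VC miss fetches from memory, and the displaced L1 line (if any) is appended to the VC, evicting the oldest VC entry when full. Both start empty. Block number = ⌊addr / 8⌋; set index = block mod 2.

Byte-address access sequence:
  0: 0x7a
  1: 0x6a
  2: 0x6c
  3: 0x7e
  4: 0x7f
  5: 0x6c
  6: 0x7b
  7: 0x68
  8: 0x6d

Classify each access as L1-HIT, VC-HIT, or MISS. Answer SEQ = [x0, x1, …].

  [0] addr=0x7a blk=15 s=1: MISS | VC []
  [1] addr=0x6a blk=13 s=1: MISS | VC [15]
  [2] addr=0x6c blk=13 s=1: L1-HIT | VC [15]
  [3] addr=0x7e blk=15 s=1: VC-HIT | VC [13]
  [4] addr=0x7f blk=15 s=1: L1-HIT | VC [13]
  [5] addr=0x6c blk=13 s=1: VC-HIT | VC [15]
  [6] addr=0x7b blk=15 s=1: VC-HIT | VC [13]
  [7] addr=0x68 blk=13 s=1: VC-HIT | VC [15]
  [8] addr=0x6d blk=13 s=1: L1-HIT | VC [15]

SEQ = [MISS, MISS, L1-HIT, VC-HIT, L1-HIT, VC-HIT, VC-HIT, VC-HIT, L1-HIT]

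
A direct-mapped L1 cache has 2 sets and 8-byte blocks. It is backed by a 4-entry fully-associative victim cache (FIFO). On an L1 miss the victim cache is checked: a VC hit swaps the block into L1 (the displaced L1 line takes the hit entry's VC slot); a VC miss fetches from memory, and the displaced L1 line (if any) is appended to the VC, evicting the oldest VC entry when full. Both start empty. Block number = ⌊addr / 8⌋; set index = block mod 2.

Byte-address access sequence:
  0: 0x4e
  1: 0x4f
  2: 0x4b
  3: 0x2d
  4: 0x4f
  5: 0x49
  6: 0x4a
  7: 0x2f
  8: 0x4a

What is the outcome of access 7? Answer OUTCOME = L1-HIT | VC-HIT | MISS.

0: 0x4e (blk 9, set 1) → MISS  vc=[]
1: 0x4f (blk 9, set 1) → L1-HIT  vc=[]
2: 0x4b (blk 9, set 1) → L1-HIT  vc=[]
3: 0x2d (blk 5, set 1) → MISS  vc=[9]
4: 0x4f (blk 9, set 1) → VC-HIT  vc=[5]
5: 0x49 (blk 9, set 1) → L1-HIT  vc=[5]
6: 0x4a (blk 9, set 1) → L1-HIT  vc=[5]
7: 0x2f (blk 5, set 1) → VC-HIT  vc=[9]
8: 0x4a (blk 9, set 1) → VC-HIT  vc=[5]

OUTCOME = VC-HIT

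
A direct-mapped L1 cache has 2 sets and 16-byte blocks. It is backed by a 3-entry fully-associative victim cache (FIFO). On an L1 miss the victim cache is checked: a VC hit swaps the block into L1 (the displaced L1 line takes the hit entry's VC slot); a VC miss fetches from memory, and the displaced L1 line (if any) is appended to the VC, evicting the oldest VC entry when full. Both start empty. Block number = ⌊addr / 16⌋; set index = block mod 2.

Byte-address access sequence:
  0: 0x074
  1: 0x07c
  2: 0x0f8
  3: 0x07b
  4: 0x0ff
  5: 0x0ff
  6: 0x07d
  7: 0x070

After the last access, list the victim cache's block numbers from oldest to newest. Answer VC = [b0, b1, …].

VC = [15]

#0 0x74→b7/s1 MISS; vc=[]
#1 0x7c→b7/s1 L1-HIT; vc=[]
#2 0xf8→b15/s1 MISS; vc=[7]
#3 0x7b→b7/s1 VC-HIT; vc=[15]
#4 0xff→b15/s1 VC-HIT; vc=[7]
#5 0xff→b15/s1 L1-HIT; vc=[7]
#6 0x7d→b7/s1 VC-HIT; vc=[15]
#7 0x70→b7/s1 L1-HIT; vc=[15]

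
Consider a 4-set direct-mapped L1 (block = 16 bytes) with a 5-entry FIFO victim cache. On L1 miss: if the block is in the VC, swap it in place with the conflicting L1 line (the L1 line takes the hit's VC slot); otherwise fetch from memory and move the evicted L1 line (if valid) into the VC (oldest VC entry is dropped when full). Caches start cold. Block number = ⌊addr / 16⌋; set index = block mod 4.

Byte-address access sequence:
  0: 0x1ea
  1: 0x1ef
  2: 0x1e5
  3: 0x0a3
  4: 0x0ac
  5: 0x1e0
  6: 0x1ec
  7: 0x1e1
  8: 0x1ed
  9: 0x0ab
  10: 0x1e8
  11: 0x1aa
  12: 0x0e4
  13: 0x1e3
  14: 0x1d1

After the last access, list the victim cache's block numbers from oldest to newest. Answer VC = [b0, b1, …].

  [0] addr=0x1ea blk=30 s=2: MISS | VC []
  [1] addr=0x1ef blk=30 s=2: L1-HIT | VC []
  [2] addr=0x1e5 blk=30 s=2: L1-HIT | VC []
  [3] addr=0xa3 blk=10 s=2: MISS | VC [30]
  [4] addr=0xac blk=10 s=2: L1-HIT | VC [30]
  [5] addr=0x1e0 blk=30 s=2: VC-HIT | VC [10]
  [6] addr=0x1ec blk=30 s=2: L1-HIT | VC [10]
  [7] addr=0x1e1 blk=30 s=2: L1-HIT | VC [10]
  [8] addr=0x1ed blk=30 s=2: L1-HIT | VC [10]
  [9] addr=0xab blk=10 s=2: VC-HIT | VC [30]
  [10] addr=0x1e8 blk=30 s=2: VC-HIT | VC [10]
  [11] addr=0x1aa blk=26 s=2: MISS | VC [10, 30]
  [12] addr=0xe4 blk=14 s=2: MISS | VC [10, 30, 26]
  [13] addr=0x1e3 blk=30 s=2: VC-HIT | VC [10, 14, 26]
  [14] addr=0x1d1 blk=29 s=1: MISS | VC [10, 14, 26]

VC = [10, 14, 26]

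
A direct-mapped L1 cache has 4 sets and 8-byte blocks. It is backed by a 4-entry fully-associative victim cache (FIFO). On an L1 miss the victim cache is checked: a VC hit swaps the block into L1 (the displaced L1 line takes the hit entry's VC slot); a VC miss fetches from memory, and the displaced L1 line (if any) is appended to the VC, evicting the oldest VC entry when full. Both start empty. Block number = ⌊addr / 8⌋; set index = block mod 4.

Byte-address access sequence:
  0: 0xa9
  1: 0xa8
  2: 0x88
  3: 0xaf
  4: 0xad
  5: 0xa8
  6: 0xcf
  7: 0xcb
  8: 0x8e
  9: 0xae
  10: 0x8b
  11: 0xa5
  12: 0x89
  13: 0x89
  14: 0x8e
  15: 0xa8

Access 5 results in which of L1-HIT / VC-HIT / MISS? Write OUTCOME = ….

OUTCOME = L1-HIT

  [0] addr=0xa9 blk=21 s=1: MISS | VC []
  [1] addr=0xa8 blk=21 s=1: L1-HIT | VC []
  [2] addr=0x88 blk=17 s=1: MISS | VC [21]
  [3] addr=0xaf blk=21 s=1: VC-HIT | VC [17]
  [4] addr=0xad blk=21 s=1: L1-HIT | VC [17]
  [5] addr=0xa8 blk=21 s=1: L1-HIT | VC [17]
  [6] addr=0xcf blk=25 s=1: MISS | VC [17, 21]
  [7] addr=0xcb blk=25 s=1: L1-HIT | VC [17, 21]
  [8] addr=0x8e blk=17 s=1: VC-HIT | VC [25, 21]
  [9] addr=0xae blk=21 s=1: VC-HIT | VC [25, 17]
  [10] addr=0x8b blk=17 s=1: VC-HIT | VC [25, 21]
  [11] addr=0xa5 blk=20 s=0: MISS | VC [25, 21]
  [12] addr=0x89 blk=17 s=1: L1-HIT | VC [25, 21]
  [13] addr=0x89 blk=17 s=1: L1-HIT | VC [25, 21]
  [14] addr=0x8e blk=17 s=1: L1-HIT | VC [25, 21]
  [15] addr=0xa8 blk=21 s=1: VC-HIT | VC [25, 17]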